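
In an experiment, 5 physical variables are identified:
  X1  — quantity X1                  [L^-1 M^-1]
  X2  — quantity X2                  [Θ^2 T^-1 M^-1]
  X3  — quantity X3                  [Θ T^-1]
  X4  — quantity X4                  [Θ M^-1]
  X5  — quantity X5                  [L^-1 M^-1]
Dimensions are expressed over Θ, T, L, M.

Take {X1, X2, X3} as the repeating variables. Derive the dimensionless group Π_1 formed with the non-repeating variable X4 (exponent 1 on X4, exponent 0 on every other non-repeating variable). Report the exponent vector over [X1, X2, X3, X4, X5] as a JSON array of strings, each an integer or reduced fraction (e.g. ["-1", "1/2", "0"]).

["0", "-1", "1", "1", "0"]

Dimensional matrix (Θ×T×L×M by X1×X2×X3×X4×X5):
  Θ: [ 0  2  1  1  0]
  T: [ 0 -1 -1  0  0]
  L: [-1  0  0  0 -1]
  M: [-1 -1  0 -1 -1]
Echelon form has 3 nonzero rows (pivots: X1,X2,X3)
Repeat: X1,X2,X3; free: X4,X5
RREF:
  r0: [   1    0    0    0    1]
  r1: [   0    1    0    1    0]
  r2: [   0    0    1   -1    0]
  r3: [   0    0    0    0    0]
Fix exponent of X4 at 1, X5 at 0; solve each RREF row for its pivot's exponent:
  r0: exp(X1) + (0)·1 = 0 ⇒ exp(X1) = 0
  r1: exp(X2) + (1)·1 = 0 ⇒ exp(X2) = -1
  r2: exp(X3) + (-1)·1 = 0 ⇒ exp(X3) = 1
Π_1 = X2^-1 · X3 · X4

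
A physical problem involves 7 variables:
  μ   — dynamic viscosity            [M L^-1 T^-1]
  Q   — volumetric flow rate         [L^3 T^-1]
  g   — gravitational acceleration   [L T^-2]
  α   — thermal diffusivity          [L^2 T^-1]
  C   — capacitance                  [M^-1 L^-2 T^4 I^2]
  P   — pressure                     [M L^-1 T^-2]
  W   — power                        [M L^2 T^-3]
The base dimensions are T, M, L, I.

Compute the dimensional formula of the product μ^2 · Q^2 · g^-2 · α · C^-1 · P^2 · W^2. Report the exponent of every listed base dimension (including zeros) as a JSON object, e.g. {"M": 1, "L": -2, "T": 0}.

Dimensional matrix (T×M×L×I by μ×Q×g×α×C×P×W):
  T: [-1 -1 -2 -1  4 -2 -3]
  M: [ 1  0  0  0 -1  1  1]
  L: [-1  3  1  2 -2 -1  2]
  I: [ 0  0  0  0  2  0  0]
  [T]: (2)·-1+(2)·-1+(-2)·-2+(1)·-1+(-1)·4+(2)·-2+(2)·-3 = -15
  [M]: (2)·1+(2)·0+(-2)·0+(1)·0+(-1)·-1+(2)·1+(2)·1 = 7
  [L]: (2)·-1+(2)·3+(-2)·1+(1)·2+(-1)·-2+(2)·-1+(2)·2 = 8
  [I]: (2)·0+(2)·0+(-2)·0+(1)·0+(-1)·2+(2)·0+(2)·0 = -2
⇒ T^-15 M^7 L^8 I^-2

{"T": -15, "M": 7, "L": 8, "I": -2}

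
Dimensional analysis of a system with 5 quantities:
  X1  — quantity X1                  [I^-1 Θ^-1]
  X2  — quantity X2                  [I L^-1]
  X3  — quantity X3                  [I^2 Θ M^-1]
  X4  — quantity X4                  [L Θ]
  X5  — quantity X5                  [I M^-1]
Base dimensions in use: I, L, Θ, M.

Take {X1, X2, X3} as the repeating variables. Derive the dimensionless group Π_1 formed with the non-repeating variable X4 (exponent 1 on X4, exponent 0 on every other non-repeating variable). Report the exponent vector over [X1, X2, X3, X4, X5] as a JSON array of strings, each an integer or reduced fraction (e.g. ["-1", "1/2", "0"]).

Dimensional matrix (I×L×Θ×M by X1×X2×X3×X4×X5):
  I: [-1  1  2  0  1]
  L: [ 0 -1  0  1  0]
  Θ: [-1  0  1  1  0]
  M: [ 0  0 -1  0 -1]
Echelon form has 3 nonzero rows (pivots: X1,X2,X3)
Repeat: X1,X2,X3; free: X4,X5
RREF:
  r0: [   1    0    0   -1    1]
  r1: [   0    1    0   -1    0]
  r2: [   0    0    1    0    1]
  r3: [   0    0    0    0    0]
Fix exponent of X4 at 1, X5 at 0; solve each RREF row for its pivot's exponent:
  r0: exp(X1) + (-1)·1 = 0 ⇒ exp(X1) = 1
  r1: exp(X2) + (-1)·1 = 0 ⇒ exp(X2) = 1
  r2: exp(X3) + (0)·1 = 0 ⇒ exp(X3) = 0
Π_1 = X1 · X2 · X4

["1", "1", "0", "1", "0"]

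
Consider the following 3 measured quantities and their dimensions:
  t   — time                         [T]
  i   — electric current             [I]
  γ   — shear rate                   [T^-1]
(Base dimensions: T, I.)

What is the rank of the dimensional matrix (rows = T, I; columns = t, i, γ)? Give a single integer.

Exponent matrix [T,I] × [t,i,γ]:
  T: [ 1  0 -1]
  I: [ 0  1  0]
RREF → pivots at {t,i} ⇒ r = 2

2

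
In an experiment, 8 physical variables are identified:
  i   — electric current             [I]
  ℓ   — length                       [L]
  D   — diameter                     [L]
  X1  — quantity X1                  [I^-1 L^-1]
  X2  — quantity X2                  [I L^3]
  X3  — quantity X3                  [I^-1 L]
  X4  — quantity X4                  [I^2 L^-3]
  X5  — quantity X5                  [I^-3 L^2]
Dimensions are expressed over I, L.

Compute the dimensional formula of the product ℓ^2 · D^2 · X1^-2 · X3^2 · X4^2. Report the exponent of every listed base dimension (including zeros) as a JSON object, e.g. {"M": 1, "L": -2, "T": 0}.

{"I": 4, "L": 2}

Exponent matrix [I,L] × [i,ℓ,D,X1,X2,X3,X4,X5]:
  I: [ 1  0  0 -1  1 -1  2 -3]
  L: [ 0  1  1 -1  3  1 -3  2]
  [I]: (2)·0+(2)·0+(-2)·-1+(2)·-1+(2)·2 = 4
  [L]: (2)·1+(2)·1+(-2)·-1+(2)·1+(2)·-3 = 2
⇒ I^4 L^2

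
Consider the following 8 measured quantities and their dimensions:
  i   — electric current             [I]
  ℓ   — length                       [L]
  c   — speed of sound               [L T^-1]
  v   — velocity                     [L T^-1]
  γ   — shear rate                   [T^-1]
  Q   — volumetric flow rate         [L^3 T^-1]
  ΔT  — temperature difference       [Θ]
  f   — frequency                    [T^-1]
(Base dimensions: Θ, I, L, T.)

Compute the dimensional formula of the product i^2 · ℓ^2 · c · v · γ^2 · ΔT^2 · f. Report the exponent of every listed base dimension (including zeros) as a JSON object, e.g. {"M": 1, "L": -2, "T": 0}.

Exponent matrix [Θ,I,L,T] × [i,ℓ,c,v,γ,Q,ΔT,f]:
  Θ: [ 0  0  0  0  0  0  1  0]
  I: [ 1  0  0  0  0  0  0  0]
  L: [ 0  1  1  1  0  3  0  0]
  T: [ 0  0 -1 -1 -1 -1  0 -1]
  [Θ]: (2)·0+(2)·0+(1)·0+(1)·0+(2)·0+(2)·1+(1)·0 = 2
  [I]: (2)·1+(2)·0+(1)·0+(1)·0+(2)·0+(2)·0+(1)·0 = 2
  [L]: (2)·0+(2)·1+(1)·1+(1)·1+(2)·0+(2)·0+(1)·0 = 4
  [T]: (2)·0+(2)·0+(1)·-1+(1)·-1+(2)·-1+(2)·0+(1)·-1 = -5
⇒ Θ^2 I^2 L^4 T^-5

{"Θ": 2, "I": 2, "L": 4, "T": -5}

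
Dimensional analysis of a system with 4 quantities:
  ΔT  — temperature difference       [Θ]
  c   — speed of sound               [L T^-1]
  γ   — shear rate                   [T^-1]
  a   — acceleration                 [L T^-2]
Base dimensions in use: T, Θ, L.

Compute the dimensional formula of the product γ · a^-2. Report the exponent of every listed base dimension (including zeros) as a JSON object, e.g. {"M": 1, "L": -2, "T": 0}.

{"T": 3, "Θ": 0, "L": -2}

Dimensional matrix (T×Θ×L by ΔT×c×γ×a):
  T: [ 0 -1 -1 -2]
  Θ: [ 1  0  0  0]
  L: [ 0  1  0  1]
  [T]: (1)·-1+(-2)·-2 = 3
  [Θ]: (1)·0+(-2)·0 = 0
  [L]: (1)·0+(-2)·1 = -2
⇒ T^3 L^-2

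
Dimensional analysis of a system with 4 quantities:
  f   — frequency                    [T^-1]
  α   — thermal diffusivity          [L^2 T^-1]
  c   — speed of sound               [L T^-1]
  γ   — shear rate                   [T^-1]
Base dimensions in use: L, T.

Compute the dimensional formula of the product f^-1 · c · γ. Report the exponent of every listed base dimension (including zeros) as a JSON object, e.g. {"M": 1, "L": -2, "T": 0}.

Dimensional matrix (L×T by f×α×c×γ):
  L: [ 0  2  1  0]
  T: [-1 -1 -1 -1]
  [L]: (-1)·0+(1)·1+(1)·0 = 1
  [T]: (-1)·-1+(1)·-1+(1)·-1 = -1
⇒ L T^-1

{"L": 1, "T": -1}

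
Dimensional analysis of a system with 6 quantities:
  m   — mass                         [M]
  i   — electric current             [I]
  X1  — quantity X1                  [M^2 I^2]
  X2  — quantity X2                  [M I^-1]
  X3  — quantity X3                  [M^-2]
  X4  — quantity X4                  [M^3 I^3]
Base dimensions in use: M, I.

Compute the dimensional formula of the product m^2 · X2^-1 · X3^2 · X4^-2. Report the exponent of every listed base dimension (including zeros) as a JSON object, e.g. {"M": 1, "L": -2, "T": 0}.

{"M": -9, "I": -5}

Dimensional matrix (M×I by m×i×X1×X2×X3×X4):
  M: [ 1  0  2  1 -2  3]
  I: [ 0  1  2 -1  0  3]
  [M]: (2)·1+(-1)·1+(2)·-2+(-2)·3 = -9
  [I]: (2)·0+(-1)·-1+(2)·0+(-2)·3 = -5
⇒ M^-9 I^-5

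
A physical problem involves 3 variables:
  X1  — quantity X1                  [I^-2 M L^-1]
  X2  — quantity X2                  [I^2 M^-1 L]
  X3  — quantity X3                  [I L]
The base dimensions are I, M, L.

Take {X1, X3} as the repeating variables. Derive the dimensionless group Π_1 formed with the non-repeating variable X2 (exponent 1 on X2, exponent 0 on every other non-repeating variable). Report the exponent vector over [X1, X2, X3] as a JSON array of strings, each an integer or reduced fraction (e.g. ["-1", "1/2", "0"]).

Exponent matrix [I,M,L] × [X1,X2,X3]:
  I: [-2  2  1]
  M: [ 1 -1  0]
  L: [-1  1  1]
RREF → pivots at {X1,X3} ⇒ r = 2
Repeat: X1,X3; free: X2
RREF:
  r0: [   1   -1    0]
  r1: [   0    0    1]
  r2: [   0    0    0]
Fix exponent of X2 at 1; solve each RREF row for its pivot's exponent:
  r0: exp(X1) + (-1)·1 = 0 ⇒ exp(X1) = 1
  r1: exp(X3) + (0)·1 = 0 ⇒ exp(X3) = 0
Π_1 = X1 · X2

["1", "1", "0"]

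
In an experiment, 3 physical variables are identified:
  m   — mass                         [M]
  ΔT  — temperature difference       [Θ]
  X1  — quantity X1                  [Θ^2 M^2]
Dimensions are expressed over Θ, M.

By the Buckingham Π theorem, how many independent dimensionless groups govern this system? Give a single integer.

1

Exponent matrix [Θ,M] × [m,ΔT,X1]:
  Θ: [ 0  1  2]
  M: [ 1  0  2]
Echelon form has 2 nonzero rows (pivots: m,ΔT)
Π count = n − r = 3 − 2 = 1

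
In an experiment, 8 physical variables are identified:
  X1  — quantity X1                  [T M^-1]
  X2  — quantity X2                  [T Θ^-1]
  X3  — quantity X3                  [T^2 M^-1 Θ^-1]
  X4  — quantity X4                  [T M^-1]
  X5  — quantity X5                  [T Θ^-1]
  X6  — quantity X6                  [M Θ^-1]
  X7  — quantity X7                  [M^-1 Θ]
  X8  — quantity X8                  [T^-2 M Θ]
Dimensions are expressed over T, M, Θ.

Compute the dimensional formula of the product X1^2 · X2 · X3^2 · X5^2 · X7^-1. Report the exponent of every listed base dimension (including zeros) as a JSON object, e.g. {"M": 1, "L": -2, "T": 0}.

Exponent matrix [T,M,Θ] × [X1,X2,X3,X4,X5,X6,X7,X8]:
  T: [ 1  1  2  1  1  0  0 -2]
  M: [-1  0 -1 -1  0  1 -1  1]
  Θ: [ 0 -1 -1  0 -1 -1  1  1]
  [T]: (2)·1+(1)·1+(2)·2+(2)·1+(-1)·0 = 9
  [M]: (2)·-1+(1)·0+(2)·-1+(2)·0+(-1)·-1 = -3
  [Θ]: (2)·0+(1)·-1+(2)·-1+(2)·-1+(-1)·1 = -6
⇒ T^9 M^-3 Θ^-6

{"T": 9, "M": -3, "Θ": -6}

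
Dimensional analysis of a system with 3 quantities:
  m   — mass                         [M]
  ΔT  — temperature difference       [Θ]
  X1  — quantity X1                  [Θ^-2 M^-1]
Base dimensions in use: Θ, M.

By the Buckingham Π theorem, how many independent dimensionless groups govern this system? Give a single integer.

1

Exponent matrix [Θ,M] × [m,ΔT,X1]:
  Θ: [ 0  1 -2]
  M: [ 1  0 -1]
Row reduction gives pivot columns m,ΔT; rank = 2
Π count = n − r = 3 − 2 = 1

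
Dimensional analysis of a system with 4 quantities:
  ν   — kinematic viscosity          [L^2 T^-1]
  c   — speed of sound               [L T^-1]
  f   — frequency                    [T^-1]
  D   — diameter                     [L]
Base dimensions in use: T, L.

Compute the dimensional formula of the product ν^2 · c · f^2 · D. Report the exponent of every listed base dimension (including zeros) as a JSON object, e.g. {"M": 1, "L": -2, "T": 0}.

{"T": -5, "L": 6}

Exponent matrix [T,L] × [ν,c,f,D]:
  T: [-1 -1 -1  0]
  L: [ 2  1  0  1]
  [T]: (2)·-1+(1)·-1+(2)·-1+(1)·0 = -5
  [L]: (2)·2+(1)·1+(2)·0+(1)·1 = 6
⇒ T^-5 L^6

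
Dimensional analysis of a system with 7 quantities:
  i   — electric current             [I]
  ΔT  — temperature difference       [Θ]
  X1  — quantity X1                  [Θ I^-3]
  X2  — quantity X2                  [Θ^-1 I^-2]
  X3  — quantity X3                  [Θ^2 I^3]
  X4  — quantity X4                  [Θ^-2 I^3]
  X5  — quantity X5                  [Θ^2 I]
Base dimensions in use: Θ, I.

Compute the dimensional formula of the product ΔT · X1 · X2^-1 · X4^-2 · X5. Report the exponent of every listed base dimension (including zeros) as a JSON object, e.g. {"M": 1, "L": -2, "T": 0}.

{"Θ": 9, "I": -6}

Exponent matrix [Θ,I] × [i,ΔT,X1,X2,X3,X4,X5]:
  Θ: [ 0  1  1 -1  2 -2  2]
  I: [ 1  0 -3 -2  3  3  1]
  [Θ]: (1)·1+(1)·1+(-1)·-1+(-2)·-2+(1)·2 = 9
  [I]: (1)·0+(1)·-3+(-1)·-2+(-2)·3+(1)·1 = -6
⇒ Θ^9 I^-6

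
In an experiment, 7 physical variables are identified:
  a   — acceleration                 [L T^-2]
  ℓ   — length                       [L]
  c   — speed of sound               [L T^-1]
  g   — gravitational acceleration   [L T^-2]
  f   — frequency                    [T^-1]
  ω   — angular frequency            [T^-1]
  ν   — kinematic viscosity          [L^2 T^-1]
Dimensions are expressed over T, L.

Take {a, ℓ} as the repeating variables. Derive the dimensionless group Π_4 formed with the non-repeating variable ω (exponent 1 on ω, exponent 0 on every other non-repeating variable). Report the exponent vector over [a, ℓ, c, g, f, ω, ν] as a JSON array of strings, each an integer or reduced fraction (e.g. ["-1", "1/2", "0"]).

Exponent matrix [T,L] × [a,ℓ,c,g,f,ω,ν]:
  T: [-2  0 -1 -2 -1 -1 -1]
  L: [ 1  1  1  1  0  0  2]
RREF → pivots at {a,ℓ} ⇒ r = 2
Pivot set = {a,ℓ}, free = {c,g,f,ω,ν}
RREF:
  r0: [   1    0  1/2    1  1/2  1/2  1/2]
  r1: [   0    1  1/2    0 -1/2 -1/2  3/2]
Fix exponent of ω at 1, c at 0, g at 0, f at 0, ν at 0; solve each RREF row for its pivot's exponent:
  r0: exp(a) + (1/2)·1 = 0 ⇒ exp(a) = -1/2
  r1: exp(ℓ) + (-1/2)·1 = 0 ⇒ exp(ℓ) = 1/2
Π_4 = a^(-1/2) · ℓ^(1/2) · ω

["-1/2", "1/2", "0", "0", "0", "1", "0"]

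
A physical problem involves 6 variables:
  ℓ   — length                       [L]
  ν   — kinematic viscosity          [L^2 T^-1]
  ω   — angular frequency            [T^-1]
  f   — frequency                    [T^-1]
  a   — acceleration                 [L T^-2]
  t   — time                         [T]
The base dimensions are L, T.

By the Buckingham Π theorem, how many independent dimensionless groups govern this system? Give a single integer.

Dimensional matrix (L×T by ℓ×ν×ω×f×a×t):
  L: [ 1  2  0  0  1  0]
  T: [ 0 -1 -1 -1 -2  1]
Echelon form has 2 nonzero rows (pivots: ℓ,ν)
n=6, r=2 ⇒ 4 dimensionless groups

4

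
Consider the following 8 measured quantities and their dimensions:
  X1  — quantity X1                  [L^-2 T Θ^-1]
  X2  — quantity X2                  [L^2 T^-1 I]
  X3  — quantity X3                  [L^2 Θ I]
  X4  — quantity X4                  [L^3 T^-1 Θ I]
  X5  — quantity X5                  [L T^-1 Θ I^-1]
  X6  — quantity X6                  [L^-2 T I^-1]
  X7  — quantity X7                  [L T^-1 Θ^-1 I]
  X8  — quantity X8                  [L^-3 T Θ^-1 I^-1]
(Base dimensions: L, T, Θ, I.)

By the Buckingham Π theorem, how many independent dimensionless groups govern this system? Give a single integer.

5

Dimensional matrix (L×T×Θ×I by X1×X2×X3×X4×X5×X6×X7×X8):
  L: [-2  2  2  3  1 -2  1 -3]
  T: [ 1 -1  0 -1 -1  1 -1  1]
  Θ: [-1  0  1  1  1  0 -1 -1]
  I: [ 0  1  1  1 -1 -1  1 -1]
Row reduction gives pivot columns X1,X2,X3; rank = 3
8 vars − rank 3 = 5 Π groups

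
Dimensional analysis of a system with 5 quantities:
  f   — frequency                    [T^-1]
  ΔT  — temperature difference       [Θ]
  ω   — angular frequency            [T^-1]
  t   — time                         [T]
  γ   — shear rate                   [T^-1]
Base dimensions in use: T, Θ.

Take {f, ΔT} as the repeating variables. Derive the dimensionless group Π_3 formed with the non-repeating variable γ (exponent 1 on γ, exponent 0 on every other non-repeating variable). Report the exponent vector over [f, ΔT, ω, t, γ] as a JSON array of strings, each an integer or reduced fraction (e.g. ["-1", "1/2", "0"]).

["-1", "0", "0", "0", "1"]

Write exponents as rows T,Θ / cols f,ΔT,ω,t,γ:
  T: [-1  0 -1  1 -1]
  Θ: [ 0  1  0  0  0]
Row reduction gives pivot columns f,ΔT; rank = 2
Pivot set = {f,ΔT}, free = {ω,t,γ}
RREF:
  r0: [   1    0    1   -1    1]
  r1: [   0    1    0    0    0]
Fix exponent of γ at 1, ω at 0, t at 0; solve each RREF row for its pivot's exponent:
  r0: exp(f) + (1)·1 = 0 ⇒ exp(f) = -1
  r1: exp(ΔT) + (0)·1 = 0 ⇒ exp(ΔT) = 0
Π_3 = f^-1 · γ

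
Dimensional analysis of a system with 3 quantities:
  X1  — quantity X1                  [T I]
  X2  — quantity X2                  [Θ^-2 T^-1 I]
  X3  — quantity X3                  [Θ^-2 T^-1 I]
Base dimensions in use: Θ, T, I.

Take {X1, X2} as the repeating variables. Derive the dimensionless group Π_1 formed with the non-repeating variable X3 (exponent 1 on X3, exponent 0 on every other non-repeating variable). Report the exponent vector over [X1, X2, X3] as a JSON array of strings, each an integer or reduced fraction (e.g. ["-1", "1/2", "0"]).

Exponent matrix [Θ,T,I] × [X1,X2,X3]:
  Θ: [ 0 -2 -2]
  T: [ 1 -1 -1]
  I: [ 1  1  1]
RREF → pivots at {X1,X2} ⇒ r = 2
Repeat: X1,X2; free: X3
RREF:
  r0: [   1    0    0]
  r1: [   0    1    1]
  r2: [   0    0    0]
Fix exponent of X3 at 1; solve each RREF row for its pivot's exponent:
  r0: exp(X1) + (0)·1 = 0 ⇒ exp(X1) = 0
  r1: exp(X2) + (1)·1 = 0 ⇒ exp(X2) = -1
Π_1 = X2^-1 · X3

["0", "-1", "1"]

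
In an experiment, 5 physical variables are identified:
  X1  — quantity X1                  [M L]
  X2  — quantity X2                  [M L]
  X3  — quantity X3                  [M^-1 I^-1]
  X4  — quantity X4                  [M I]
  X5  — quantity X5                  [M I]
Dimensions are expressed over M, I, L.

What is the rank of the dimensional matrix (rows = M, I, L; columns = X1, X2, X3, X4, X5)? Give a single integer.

2

Exponent matrix [M,I,L] × [X1,X2,X3,X4,X5]:
  M: [ 1  1 -1  1  1]
  I: [ 0  0 -1  1  1]
  L: [ 1  1  0  0  0]
Echelon form has 2 nonzero rows (pivots: X1,X3)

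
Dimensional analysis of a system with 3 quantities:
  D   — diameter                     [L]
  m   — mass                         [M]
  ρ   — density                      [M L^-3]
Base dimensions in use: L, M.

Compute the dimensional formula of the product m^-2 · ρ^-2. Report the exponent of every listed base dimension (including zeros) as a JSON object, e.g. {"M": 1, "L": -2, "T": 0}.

Dimensional matrix (L×M by D×m×ρ):
  L: [ 1  0 -3]
  M: [ 0  1  1]
  [L]: (-2)·0+(-2)·-3 = 6
  [M]: (-2)·1+(-2)·1 = -4
⇒ L^6 M^-4

{"L": 6, "M": -4}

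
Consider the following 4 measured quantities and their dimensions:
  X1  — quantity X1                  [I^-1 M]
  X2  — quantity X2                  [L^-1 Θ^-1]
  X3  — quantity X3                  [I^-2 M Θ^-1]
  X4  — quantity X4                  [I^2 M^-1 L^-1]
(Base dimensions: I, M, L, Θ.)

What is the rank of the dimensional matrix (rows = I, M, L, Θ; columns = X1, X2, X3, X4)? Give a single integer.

Dimensional matrix (I×M×L×Θ by X1×X2×X3×X4):
  I: [-1  0 -2  2]
  M: [ 1  0  1 -1]
  L: [ 0 -1  0 -1]
  Θ: [ 0 -1 -1  0]
Row reduction gives pivot columns X1,X2,X3; rank = 3

3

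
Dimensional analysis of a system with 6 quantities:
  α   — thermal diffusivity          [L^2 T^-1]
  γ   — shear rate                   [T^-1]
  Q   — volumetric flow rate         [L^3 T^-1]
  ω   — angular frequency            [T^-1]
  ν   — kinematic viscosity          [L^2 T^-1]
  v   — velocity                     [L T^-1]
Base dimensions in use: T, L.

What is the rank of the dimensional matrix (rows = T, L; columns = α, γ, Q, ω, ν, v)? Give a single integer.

Dimensional matrix (T×L by α×γ×Q×ω×ν×v):
  T: [-1 -1 -1 -1 -1 -1]
  L: [ 2  0  3  0  2  1]
Echelon form has 2 nonzero rows (pivots: α,γ)

2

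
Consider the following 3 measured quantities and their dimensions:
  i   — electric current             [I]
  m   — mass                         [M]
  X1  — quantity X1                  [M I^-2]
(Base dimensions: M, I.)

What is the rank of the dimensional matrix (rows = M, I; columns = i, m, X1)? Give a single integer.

Write exponents as rows M,I / cols i,m,X1:
  M: [ 0  1  1]
  I: [ 1  0 -2]
Row reduction gives pivot columns i,m; rank = 2

2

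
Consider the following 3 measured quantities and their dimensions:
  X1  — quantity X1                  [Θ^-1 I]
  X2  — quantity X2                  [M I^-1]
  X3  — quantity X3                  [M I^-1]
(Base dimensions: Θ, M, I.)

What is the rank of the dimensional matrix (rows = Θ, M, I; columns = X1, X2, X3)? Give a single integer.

Exponent matrix [Θ,M,I] × [X1,X2,X3]:
  Θ: [-1  0  0]
  M: [ 0  1  1]
  I: [ 1 -1 -1]
Echelon form has 2 nonzero rows (pivots: X1,X2)

2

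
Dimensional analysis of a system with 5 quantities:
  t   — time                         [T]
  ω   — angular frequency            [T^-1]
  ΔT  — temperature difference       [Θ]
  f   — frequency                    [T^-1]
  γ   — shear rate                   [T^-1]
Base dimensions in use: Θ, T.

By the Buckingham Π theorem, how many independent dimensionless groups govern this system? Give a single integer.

Dimensional matrix (Θ×T by t×ω×ΔT×f×γ):
  Θ: [ 0  0  1  0  0]
  T: [ 1 -1  0 -1 -1]
RREF → pivots at {t,ΔT} ⇒ r = 2
n=5, r=2 ⇒ 3 dimensionless groups

3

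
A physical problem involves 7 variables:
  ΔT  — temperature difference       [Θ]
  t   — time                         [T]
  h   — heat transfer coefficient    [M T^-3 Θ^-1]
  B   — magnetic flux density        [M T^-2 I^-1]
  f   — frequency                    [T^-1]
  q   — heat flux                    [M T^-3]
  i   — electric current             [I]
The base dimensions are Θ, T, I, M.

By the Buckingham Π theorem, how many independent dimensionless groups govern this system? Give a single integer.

3

Dimensional matrix (Θ×T×I×M by ΔT×t×h×B×f×q×i):
  Θ: [ 1  0 -1  0  0  0  0]
  T: [ 0  1 -3 -2 -1 -3  0]
  I: [ 0  0  0 -1  0  0  1]
  M: [ 0  0  1  1  0  1  0]
Row reduction gives pivot columns ΔT,t,h,B; rank = 4
n=7, r=4 ⇒ 3 dimensionless groups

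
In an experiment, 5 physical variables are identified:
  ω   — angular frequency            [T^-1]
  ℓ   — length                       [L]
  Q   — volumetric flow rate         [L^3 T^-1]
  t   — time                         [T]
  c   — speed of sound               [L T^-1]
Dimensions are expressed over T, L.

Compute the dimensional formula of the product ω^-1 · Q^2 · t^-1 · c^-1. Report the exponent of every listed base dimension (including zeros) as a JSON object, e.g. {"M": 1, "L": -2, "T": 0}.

Write exponents as rows T,L / cols ω,ℓ,Q,t,c:
  T: [-1  0 -1  1 -1]
  L: [ 0  1  3  0  1]
  [T]: (-1)·-1+(2)·-1+(-1)·1+(-1)·-1 = -1
  [L]: (-1)·0+(2)·3+(-1)·0+(-1)·1 = 5
⇒ T^-1 L^5

{"T": -1, "L": 5}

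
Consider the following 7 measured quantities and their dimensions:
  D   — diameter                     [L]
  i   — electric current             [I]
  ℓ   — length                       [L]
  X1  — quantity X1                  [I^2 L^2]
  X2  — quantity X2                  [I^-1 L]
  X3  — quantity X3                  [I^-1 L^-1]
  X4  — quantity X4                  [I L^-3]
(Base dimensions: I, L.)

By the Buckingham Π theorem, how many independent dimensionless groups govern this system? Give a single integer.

5

Dimensional matrix (I×L by D×i×ℓ×X1×X2×X3×X4):
  I: [ 0  1  0  2 -1 -1  1]
  L: [ 1  0  1  2  1 -1 -3]
RREF → pivots at {D,i} ⇒ r = 2
n=7, r=2 ⇒ 5 dimensionless groups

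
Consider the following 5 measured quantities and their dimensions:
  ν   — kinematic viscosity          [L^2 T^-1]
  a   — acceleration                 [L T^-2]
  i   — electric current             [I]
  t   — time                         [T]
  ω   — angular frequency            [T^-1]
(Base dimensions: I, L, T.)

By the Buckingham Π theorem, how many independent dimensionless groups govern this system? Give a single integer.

Write exponents as rows I,L,T / cols ν,a,i,t,ω:
  I: [ 0  0  1  0  0]
  L: [ 2  1  0  0  0]
  T: [-1 -2  0  1 -1]
Echelon form has 3 nonzero rows (pivots: ν,a,i)
n=5, r=3 ⇒ 2 dimensionless groups

2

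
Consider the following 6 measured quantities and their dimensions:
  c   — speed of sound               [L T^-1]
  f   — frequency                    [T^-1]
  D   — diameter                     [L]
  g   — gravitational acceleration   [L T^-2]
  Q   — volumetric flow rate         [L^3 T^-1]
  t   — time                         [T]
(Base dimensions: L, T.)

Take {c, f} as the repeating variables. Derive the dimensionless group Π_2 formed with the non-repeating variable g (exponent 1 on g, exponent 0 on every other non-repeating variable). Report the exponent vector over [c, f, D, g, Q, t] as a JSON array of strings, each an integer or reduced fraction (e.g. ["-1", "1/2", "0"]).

["-1", "-1", "0", "1", "0", "0"]

Dimensional matrix (L×T by c×f×D×g×Q×t):
  L: [ 1  0  1  1  3  0]
  T: [-1 -1  0 -2 -1  1]
Echelon form has 2 nonzero rows (pivots: c,f)
Pivot set = {c,f}, free = {D,g,Q,t}
RREF:
  r0: [   1    0    1    1    3    0]
  r1: [   0    1   -1    1   -2   -1]
Fix exponent of g at 1, D at 0, Q at 0, t at 0; solve each RREF row for its pivot's exponent:
  r0: exp(c) + (1)·1 = 0 ⇒ exp(c) = -1
  r1: exp(f) + (1)·1 = 0 ⇒ exp(f) = -1
Π_2 = c^-1 · f^-1 · g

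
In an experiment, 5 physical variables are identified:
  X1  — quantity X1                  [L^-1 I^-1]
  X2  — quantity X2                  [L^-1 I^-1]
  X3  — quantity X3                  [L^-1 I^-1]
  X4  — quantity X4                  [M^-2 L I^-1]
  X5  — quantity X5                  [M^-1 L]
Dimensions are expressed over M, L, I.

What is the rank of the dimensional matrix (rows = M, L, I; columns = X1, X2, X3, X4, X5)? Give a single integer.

Exponent matrix [M,L,I] × [X1,X2,X3,X4,X5]:
  M: [ 0  0  0 -2 -1]
  L: [-1 -1 -1  1  1]
  I: [-1 -1 -1 -1  0]
Echelon form has 2 nonzero rows (pivots: X1,X4)

2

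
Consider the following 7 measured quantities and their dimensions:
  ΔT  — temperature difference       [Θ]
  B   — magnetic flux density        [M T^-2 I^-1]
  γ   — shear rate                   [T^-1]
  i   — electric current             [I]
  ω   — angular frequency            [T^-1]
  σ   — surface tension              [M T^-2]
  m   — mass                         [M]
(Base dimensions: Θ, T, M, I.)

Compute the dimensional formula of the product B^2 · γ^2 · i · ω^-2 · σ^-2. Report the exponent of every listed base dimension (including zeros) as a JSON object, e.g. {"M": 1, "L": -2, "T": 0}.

{"Θ": 0, "T": 0, "M": 0, "I": -1}

Exponent matrix [Θ,T,M,I] × [ΔT,B,γ,i,ω,σ,m]:
  Θ: [ 1  0  0  0  0  0  0]
  T: [ 0 -2 -1  0 -1 -2  0]
  M: [ 0  1  0  0  0  1  1]
  I: [ 0 -1  0  1  0  0  0]
  [Θ]: (2)·0+(2)·0+(1)·0+(-2)·0+(-2)·0 = 0
  [T]: (2)·-2+(2)·-1+(1)·0+(-2)·-1+(-2)·-2 = 0
  [M]: (2)·1+(2)·0+(1)·0+(-2)·0+(-2)·1 = 0
  [I]: (2)·-1+(2)·0+(1)·1+(-2)·0+(-2)·0 = -1
⇒ I^-1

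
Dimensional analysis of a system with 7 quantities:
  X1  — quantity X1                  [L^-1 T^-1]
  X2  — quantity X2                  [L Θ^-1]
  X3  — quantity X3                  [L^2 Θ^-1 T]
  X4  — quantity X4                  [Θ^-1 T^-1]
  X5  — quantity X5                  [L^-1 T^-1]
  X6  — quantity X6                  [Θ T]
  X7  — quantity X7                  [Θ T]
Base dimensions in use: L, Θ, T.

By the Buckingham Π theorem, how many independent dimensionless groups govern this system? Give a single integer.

Write exponents as rows L,Θ,T / cols X1,X2,X3,X4,X5,X6,X7:
  L: [-1  1  2  0 -1  0  0]
  Θ: [ 0 -1 -1 -1  0  1  1]
  T: [-1  0  1 -1 -1  1  1]
Row reduction gives pivot columns X1,X2; rank = 2
n=7, r=2 ⇒ 5 dimensionless groups

5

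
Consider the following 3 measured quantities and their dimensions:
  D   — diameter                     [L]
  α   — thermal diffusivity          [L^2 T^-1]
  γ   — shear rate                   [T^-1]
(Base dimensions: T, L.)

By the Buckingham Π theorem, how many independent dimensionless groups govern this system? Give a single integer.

1

Exponent matrix [T,L] × [D,α,γ]:
  T: [ 0 -1 -1]
  L: [ 1  2  0]
Row reduction gives pivot columns D,α; rank = 2
3 vars − rank 2 = 1 Π group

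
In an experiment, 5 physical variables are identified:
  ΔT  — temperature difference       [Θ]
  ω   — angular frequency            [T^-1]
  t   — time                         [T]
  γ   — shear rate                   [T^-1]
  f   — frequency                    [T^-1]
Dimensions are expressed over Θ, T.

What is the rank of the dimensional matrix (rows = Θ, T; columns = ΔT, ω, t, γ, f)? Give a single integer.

Exponent matrix [Θ,T] × [ΔT,ω,t,γ,f]:
  Θ: [ 1  0  0  0  0]
  T: [ 0 -1  1 -1 -1]
Row reduction gives pivot columns ΔT,ω; rank = 2

2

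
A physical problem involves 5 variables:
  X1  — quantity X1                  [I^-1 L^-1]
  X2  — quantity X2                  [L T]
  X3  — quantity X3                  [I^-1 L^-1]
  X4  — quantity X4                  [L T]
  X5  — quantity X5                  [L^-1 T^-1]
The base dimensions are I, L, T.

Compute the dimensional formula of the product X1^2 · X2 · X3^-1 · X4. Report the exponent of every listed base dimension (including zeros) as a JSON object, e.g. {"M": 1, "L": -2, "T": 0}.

Exponent matrix [I,L,T] × [X1,X2,X3,X4,X5]:
  I: [-1  0 -1  0  0]
  L: [-1  1 -1  1 -1]
  T: [ 0  1  0  1 -1]
  [I]: (2)·-1+(1)·0+(-1)·-1+(1)·0 = -1
  [L]: (2)·-1+(1)·1+(-1)·-1+(1)·1 = 1
  [T]: (2)·0+(1)·1+(-1)·0+(1)·1 = 2
⇒ I^-1 L T^2

{"I": -1, "L": 1, "T": 2}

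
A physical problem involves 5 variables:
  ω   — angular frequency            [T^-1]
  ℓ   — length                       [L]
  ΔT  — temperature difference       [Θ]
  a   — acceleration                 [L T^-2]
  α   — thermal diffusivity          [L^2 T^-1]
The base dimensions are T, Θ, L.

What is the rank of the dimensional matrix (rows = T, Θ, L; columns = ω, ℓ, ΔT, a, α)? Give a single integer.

Dimensional matrix (T×Θ×L by ω×ℓ×ΔT×a×α):
  T: [-1  0  0 -2 -1]
  Θ: [ 0  0  1  0  0]
  L: [ 0  1  0  1  2]
Echelon form has 3 nonzero rows (pivots: ω,ℓ,ΔT)

3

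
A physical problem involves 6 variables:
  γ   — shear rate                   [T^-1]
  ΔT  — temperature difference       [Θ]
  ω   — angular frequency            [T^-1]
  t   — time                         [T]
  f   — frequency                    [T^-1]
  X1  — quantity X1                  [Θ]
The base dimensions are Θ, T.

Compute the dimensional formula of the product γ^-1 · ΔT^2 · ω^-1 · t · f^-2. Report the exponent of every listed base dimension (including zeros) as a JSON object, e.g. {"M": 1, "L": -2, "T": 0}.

Exponent matrix [Θ,T] × [γ,ΔT,ω,t,f,X1]:
  Θ: [ 0  1  0  0  0  1]
  T: [-1  0 -1  1 -1  0]
  [Θ]: (-1)·0+(2)·1+(-1)·0+(1)·0+(-2)·0 = 2
  [T]: (-1)·-1+(2)·0+(-1)·-1+(1)·1+(-2)·-1 = 5
⇒ Θ^2 T^5

{"Θ": 2, "T": 5}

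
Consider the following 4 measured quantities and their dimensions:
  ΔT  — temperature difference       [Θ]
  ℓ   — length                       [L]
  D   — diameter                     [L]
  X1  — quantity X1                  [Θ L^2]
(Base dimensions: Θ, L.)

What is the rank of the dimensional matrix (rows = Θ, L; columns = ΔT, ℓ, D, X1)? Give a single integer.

Write exponents as rows Θ,L / cols ΔT,ℓ,D,X1:
  Θ: [ 1  0  0  1]
  L: [ 0  1  1  2]
Echelon form has 2 nonzero rows (pivots: ΔT,ℓ)

2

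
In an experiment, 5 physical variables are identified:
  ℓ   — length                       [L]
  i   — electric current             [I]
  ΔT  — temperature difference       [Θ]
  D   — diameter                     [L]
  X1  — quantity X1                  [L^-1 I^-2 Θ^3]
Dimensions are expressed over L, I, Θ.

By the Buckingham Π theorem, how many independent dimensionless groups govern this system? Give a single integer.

2

Write exponents as rows L,I,Θ / cols ℓ,i,ΔT,D,X1:
  L: [ 1  0  0  1 -1]
  I: [ 0  1  0  0 -2]
  Θ: [ 0  0  1  0  3]
Echelon form has 3 nonzero rows (pivots: ℓ,i,ΔT)
n=5, r=3 ⇒ 2 dimensionless groups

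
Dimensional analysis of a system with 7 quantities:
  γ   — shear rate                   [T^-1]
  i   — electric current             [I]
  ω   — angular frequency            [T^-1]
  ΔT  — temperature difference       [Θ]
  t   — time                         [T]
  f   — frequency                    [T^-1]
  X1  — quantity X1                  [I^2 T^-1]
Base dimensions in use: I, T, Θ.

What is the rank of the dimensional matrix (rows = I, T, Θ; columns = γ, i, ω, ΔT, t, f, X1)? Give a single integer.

Write exponents as rows I,T,Θ / cols γ,i,ω,ΔT,t,f,X1:
  I: [ 0  1  0  0  0  0  2]
  T: [-1  0 -1  0  1 -1 -1]
  Θ: [ 0  0  0  1  0  0  0]
Row reduction gives pivot columns γ,i,ΔT; rank = 3

3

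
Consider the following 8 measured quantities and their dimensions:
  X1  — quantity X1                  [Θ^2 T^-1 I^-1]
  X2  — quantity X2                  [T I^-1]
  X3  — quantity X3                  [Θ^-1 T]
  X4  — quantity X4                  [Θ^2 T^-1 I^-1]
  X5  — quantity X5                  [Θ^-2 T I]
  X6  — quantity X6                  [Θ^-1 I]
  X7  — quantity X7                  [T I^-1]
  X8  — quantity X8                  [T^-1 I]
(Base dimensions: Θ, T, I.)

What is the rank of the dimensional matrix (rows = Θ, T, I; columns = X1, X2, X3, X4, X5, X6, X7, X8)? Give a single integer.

Exponent matrix [Θ,T,I] × [X1,X2,X3,X4,X5,X6,X7,X8]:
  Θ: [ 2  0 -1  2 -2 -1  0  0]
  T: [-1  1  1 -1  1  0  1 -1]
  I: [-1 -1  0 -1  1  1 -1  1]
Row reduction gives pivot columns X1,X2; rank = 2

2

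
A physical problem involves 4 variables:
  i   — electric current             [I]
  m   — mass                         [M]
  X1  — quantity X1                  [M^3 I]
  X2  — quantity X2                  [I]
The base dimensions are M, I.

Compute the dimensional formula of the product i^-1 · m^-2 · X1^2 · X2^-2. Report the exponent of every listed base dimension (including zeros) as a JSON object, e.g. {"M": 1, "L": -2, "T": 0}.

{"M": 4, "I": -1}

Write exponents as rows M,I / cols i,m,X1,X2:
  M: [ 0  1  3  0]
  I: [ 1  0  1  1]
  [M]: (-1)·0+(-2)·1+(2)·3+(-2)·0 = 4
  [I]: (-1)·1+(-2)·0+(2)·1+(-2)·1 = -1
⇒ M^4 I^-1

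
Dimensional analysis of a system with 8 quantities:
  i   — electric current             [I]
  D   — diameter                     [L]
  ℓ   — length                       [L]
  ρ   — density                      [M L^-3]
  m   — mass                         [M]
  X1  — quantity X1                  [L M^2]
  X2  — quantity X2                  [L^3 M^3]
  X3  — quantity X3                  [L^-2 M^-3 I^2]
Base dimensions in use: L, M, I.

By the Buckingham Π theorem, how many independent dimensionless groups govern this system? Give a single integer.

Exponent matrix [L,M,I] × [i,D,ℓ,ρ,m,X1,X2,X3]:
  L: [ 0  1  1 -3  0  1  3 -2]
  M: [ 0  0  0  1  1  2  3 -3]
  I: [ 1  0  0  0  0  0  0  2]
Row reduction gives pivot columns i,D,ρ; rank = 3
Π count = n − r = 8 − 3 = 5

5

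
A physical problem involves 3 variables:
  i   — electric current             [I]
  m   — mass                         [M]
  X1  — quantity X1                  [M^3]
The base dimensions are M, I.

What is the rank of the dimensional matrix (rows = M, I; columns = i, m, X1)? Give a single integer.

Dimensional matrix (M×I by i×m×X1):
  M: [ 0  1  3]
  I: [ 1  0  0]
RREF → pivots at {i,m} ⇒ r = 2

2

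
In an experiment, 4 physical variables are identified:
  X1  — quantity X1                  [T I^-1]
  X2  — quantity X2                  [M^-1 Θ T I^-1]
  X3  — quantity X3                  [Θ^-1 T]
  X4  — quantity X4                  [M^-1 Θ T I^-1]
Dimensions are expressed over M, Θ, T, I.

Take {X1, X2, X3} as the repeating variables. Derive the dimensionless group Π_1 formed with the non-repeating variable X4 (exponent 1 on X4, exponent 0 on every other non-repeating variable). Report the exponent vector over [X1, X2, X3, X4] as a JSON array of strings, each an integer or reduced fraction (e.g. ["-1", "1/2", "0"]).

["0", "-1", "0", "1"]

Write exponents as rows M,Θ,T,I / cols X1,X2,X3,X4:
  M: [ 0 -1  0 -1]
  Θ: [ 0  1 -1  1]
  T: [ 1  1  1  1]
  I: [-1 -1  0 -1]
Echelon form has 3 nonzero rows (pivots: X1,X2,X3)
Pivot set = {X1,X2,X3}, free = {X4}
RREF:
  r0: [   1    0    0    0]
  r1: [   0    1    0    1]
  r2: [   0    0    1    0]
  r3: [   0    0    0    0]
Fix exponent of X4 at 1; solve each RREF row for its pivot's exponent:
  r0: exp(X1) + (0)·1 = 0 ⇒ exp(X1) = 0
  r1: exp(X2) + (1)·1 = 0 ⇒ exp(X2) = -1
  r2: exp(X3) + (0)·1 = 0 ⇒ exp(X3) = 0
Π_1 = X2^-1 · X4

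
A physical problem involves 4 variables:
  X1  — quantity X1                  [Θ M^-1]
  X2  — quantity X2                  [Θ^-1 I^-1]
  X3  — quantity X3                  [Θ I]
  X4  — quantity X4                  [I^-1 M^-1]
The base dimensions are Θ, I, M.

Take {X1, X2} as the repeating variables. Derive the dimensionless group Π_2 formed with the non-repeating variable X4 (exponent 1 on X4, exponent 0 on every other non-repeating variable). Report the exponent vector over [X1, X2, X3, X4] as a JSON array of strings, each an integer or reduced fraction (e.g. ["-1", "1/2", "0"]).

["-1", "-1", "0", "1"]

Write exponents as rows Θ,I,M / cols X1,X2,X3,X4:
  Θ: [ 1 -1  1  0]
  I: [ 0 -1  1 -1]
  M: [-1  0  0 -1]
RREF → pivots at {X1,X2} ⇒ r = 2
Pivot set = {X1,X2}, free = {X3,X4}
RREF:
  r0: [   1    0    0    1]
  r1: [   0    1   -1    1]
  r2: [   0    0    0    0]
Fix exponent of X4 at 1, X3 at 0; solve each RREF row for its pivot's exponent:
  r0: exp(X1) + (1)·1 = 0 ⇒ exp(X1) = -1
  r1: exp(X2) + (1)·1 = 0 ⇒ exp(X2) = -1
Π_2 = X1^-1 · X2^-1 · X4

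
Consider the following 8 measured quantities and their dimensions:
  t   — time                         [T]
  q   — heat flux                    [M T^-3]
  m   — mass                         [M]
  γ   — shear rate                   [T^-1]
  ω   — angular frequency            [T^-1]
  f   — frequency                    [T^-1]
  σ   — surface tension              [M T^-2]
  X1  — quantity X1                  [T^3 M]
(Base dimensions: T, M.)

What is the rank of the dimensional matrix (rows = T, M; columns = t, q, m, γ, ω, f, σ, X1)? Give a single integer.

2

Write exponents as rows T,M / cols t,q,m,γ,ω,f,σ,X1:
  T: [ 1 -3  0 -1 -1 -1 -2  3]
  M: [ 0  1  1  0  0  0  1  1]
RREF → pivots at {t,q} ⇒ r = 2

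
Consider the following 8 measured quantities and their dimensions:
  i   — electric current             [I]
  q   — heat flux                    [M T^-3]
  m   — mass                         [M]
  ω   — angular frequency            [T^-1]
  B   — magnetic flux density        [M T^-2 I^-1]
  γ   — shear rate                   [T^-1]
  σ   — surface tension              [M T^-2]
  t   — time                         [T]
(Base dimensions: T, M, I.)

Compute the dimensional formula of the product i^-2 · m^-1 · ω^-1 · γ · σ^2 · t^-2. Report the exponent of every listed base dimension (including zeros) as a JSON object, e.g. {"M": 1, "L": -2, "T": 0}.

Exponent matrix [T,M,I] × [i,q,m,ω,B,γ,σ,t]:
  T: [ 0 -3  0 -1 -2 -1 -2  1]
  M: [ 0  1  1  0  1  0  1  0]
  I: [ 1  0  0  0 -1  0  0  0]
  [T]: (-2)·0+(-1)·0+(-1)·-1+(1)·-1+(2)·-2+(-2)·1 = -6
  [M]: (-2)·0+(-1)·1+(-1)·0+(1)·0+(2)·1+(-2)·0 = 1
  [I]: (-2)·1+(-1)·0+(-1)·0+(1)·0+(2)·0+(-2)·0 = -2
⇒ T^-6 M I^-2

{"T": -6, "M": 1, "I": -2}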